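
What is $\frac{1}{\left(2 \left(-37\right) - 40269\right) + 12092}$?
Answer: $- \frac{1}{28251} \approx -3.5397 \cdot 10^{-5}$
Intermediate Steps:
$\frac{1}{\left(2 \left(-37\right) - 40269\right) + 12092} = \frac{1}{\left(-74 - 40269\right) + 12092} = \frac{1}{-40343 + 12092} = \frac{1}{-28251} = - \frac{1}{28251}$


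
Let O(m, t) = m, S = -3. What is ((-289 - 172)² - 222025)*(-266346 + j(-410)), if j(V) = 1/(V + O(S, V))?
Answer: 1045448544096/413 ≈ 2.5314e+9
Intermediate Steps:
j(V) = 1/(-3 + V) (j(V) = 1/(V - 3) = 1/(-3 + V))
((-289 - 172)² - 222025)*(-266346 + j(-410)) = ((-289 - 172)² - 222025)*(-266346 + 1/(-3 - 410)) = ((-461)² - 222025)*(-266346 + 1/(-413)) = (212521 - 222025)*(-266346 - 1/413) = -9504*(-110000899/413) = 1045448544096/413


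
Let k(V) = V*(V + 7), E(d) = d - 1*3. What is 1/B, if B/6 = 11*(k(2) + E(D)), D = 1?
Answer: 1/1056 ≈ 0.00094697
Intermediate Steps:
E(d) = -3 + d (E(d) = d - 3 = -3 + d)
k(V) = V*(7 + V)
B = 1056 (B = 6*(11*(2*(7 + 2) + (-3 + 1))) = 6*(11*(2*9 - 2)) = 6*(11*(18 - 2)) = 6*(11*16) = 6*176 = 1056)
1/B = 1/1056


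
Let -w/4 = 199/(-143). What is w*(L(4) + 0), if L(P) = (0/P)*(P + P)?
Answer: 0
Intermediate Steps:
L(P) = 0 (L(P) = 0*(2*P) = 0)
w = 796/143 (w = -796/(-143) = -796*(-1)/143 = -4*(-199/143) = 796/143 ≈ 5.5664)
w*(L(4) + 0) = 796*(0 + 0)/143 = (796/143)*0 = 0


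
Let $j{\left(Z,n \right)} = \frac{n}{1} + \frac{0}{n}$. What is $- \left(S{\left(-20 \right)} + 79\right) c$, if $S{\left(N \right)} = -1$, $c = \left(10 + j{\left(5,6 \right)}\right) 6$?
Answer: $-7488$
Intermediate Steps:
$j{\left(Z,n \right)} = n$ ($j{\left(Z,n \right)} = n 1 + 0 = n + 0 = n$)
$c = 96$ ($c = \left(10 + 6\right) 6 = 16 \cdot 6 = 96$)
$- \left(S{\left(-20 \right)} + 79\right) c = - \left(-1 + 79\right) 96 = - 78 \cdot 96 = \left(-1\right) 7488 = -7488$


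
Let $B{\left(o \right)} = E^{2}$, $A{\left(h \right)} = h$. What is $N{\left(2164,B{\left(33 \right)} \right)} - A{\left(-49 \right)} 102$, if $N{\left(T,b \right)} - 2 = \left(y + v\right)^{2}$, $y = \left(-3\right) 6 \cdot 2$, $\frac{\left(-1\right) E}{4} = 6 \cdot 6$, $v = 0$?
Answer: $6296$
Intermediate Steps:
$E = -144$ ($E = - 4 \cdot 6 \cdot 6 = \left(-4\right) 36 = -144$)
$y = -36$ ($y = \left(-18\right) 2 = -36$)
$B{\left(o \right)} = 20736$ ($B{\left(o \right)} = \left(-144\right)^{2} = 20736$)
$N{\left(T,b \right)} = 1298$ ($N{\left(T,b \right)} = 2 + \left(-36 + 0\right)^{2} = 2 + \left(-36\right)^{2} = 2 + 1296 = 1298$)
$N{\left(2164,B{\left(33 \right)} \right)} - A{\left(-49 \right)} 102 = 1298 - \left(-49\right) 102 = 1298 - -4998 = 1298 + 4998 = 6296$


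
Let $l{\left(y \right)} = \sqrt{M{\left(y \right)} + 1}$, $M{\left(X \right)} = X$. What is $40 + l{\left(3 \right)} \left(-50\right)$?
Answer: $-60$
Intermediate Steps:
$l{\left(y \right)} = \sqrt{1 + y}$ ($l{\left(y \right)} = \sqrt{y + 1} = \sqrt{1 + y}$)
$40 + l{\left(3 \right)} \left(-50\right) = 40 + \sqrt{1 + 3} \left(-50\right) = 40 + \sqrt{4} \left(-50\right) = 40 + 2 \left(-50\right) = 40 - 100 = -60$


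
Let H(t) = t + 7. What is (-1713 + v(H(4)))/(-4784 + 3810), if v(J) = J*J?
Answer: 796/487 ≈ 1.6345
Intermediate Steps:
H(t) = 7 + t
v(J) = J**2
(-1713 + v(H(4)))/(-4784 + 3810) = (-1713 + (7 + 4)**2)/(-4784 + 3810) = (-1713 + 11**2)/(-974) = (-1713 + 121)*(-1/974) = -1592*(-1/974) = 796/487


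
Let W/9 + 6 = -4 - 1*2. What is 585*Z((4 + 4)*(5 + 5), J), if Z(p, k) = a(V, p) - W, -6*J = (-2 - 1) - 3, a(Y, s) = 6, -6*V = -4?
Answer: 66690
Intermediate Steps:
V = 2/3 (V = -1/6*(-4) = 2/3 ≈ 0.66667)
W = -108 (W = -54 + 9*(-4 - 1*2) = -54 + 9*(-4 - 2) = -54 + 9*(-6) = -54 - 54 = -108)
J = 1 (J = -((-2 - 1) - 3)/6 = -(-3 - 3)/6 = -1/6*(-6) = 1)
Z(p, k) = 114 (Z(p, k) = 6 - 1*(-108) = 6 + 108 = 114)
585*Z((4 + 4)*(5 + 5), J) = 585*114 = 66690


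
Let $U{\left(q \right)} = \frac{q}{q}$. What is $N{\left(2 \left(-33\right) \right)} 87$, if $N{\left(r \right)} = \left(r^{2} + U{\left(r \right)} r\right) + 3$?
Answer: $373491$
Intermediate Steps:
$U{\left(q \right)} = 1$
$N{\left(r \right)} = 3 + r + r^{2}$ ($N{\left(r \right)} = \left(r^{2} + 1 r\right) + 3 = \left(r^{2} + r\right) + 3 = \left(r + r^{2}\right) + 3 = 3 + r + r^{2}$)
$N{\left(2 \left(-33\right) \right)} 87 = \left(3 + 2 \left(-33\right) + \left(2 \left(-33\right)\right)^{2}\right) 87 = \left(3 - 66 + \left(-66\right)^{2}\right) 87 = \left(3 - 66 + 4356\right) 87 = 4293 \cdot 87 = 373491$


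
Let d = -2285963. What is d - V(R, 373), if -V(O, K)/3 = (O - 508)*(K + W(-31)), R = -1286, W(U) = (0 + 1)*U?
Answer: -4126607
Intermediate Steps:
W(U) = U (W(U) = 1*U = U)
V(O, K) = -3*(-508 + O)*(-31 + K) (V(O, K) = -3*(O - 508)*(K - 31) = -3*(-508 + O)*(-31 + K))
d - V(R, 373) = -2285963 - (-47244 + 93*(-1286) + 1524*373 - 3*373*(-1286)) = -2285963 - (-47244 - 119598 + 568452 + 1439034) = -2285963 - 1*1840644 = -2285963 - 1840644 = -4126607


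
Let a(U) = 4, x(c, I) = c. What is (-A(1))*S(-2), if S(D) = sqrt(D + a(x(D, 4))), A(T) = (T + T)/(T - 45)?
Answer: sqrt(2)/22 ≈ 0.064282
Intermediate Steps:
A(T) = 2*T/(-45 + T) (A(T) = (2*T)/(-45 + T) = 2*T/(-45 + T))
S(D) = sqrt(4 + D) (S(D) = sqrt(D + 4) = sqrt(4 + D))
(-A(1))*S(-2) = (-2/(-45 + 1))*sqrt(4 - 2) = (-2/(-44))*sqrt(2) = (-2*(-1)/44)*sqrt(2) = (-1*(-1/22))*sqrt(2) = sqrt(2)/22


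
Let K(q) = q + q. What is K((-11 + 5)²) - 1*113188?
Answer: -113116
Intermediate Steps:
K(q) = 2*q
K((-11 + 5)²) - 1*113188 = 2*(-11 + 5)² - 1*113188 = 2*(-6)² - 113188 = 2*36 - 113188 = 72 - 113188 = -113116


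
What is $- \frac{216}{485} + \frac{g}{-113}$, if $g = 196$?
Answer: $- \frac{119468}{54805} \approx -2.1799$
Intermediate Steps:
$- \frac{216}{485} + \frac{g}{-113} = - \frac{216}{485} + \frac{196}{-113} = \left(-216\right) \frac{1}{485} + 196 \left(- \frac{1}{113}\right) = - \frac{216}{485} - \frac{196}{113} = - \frac{119468}{54805}$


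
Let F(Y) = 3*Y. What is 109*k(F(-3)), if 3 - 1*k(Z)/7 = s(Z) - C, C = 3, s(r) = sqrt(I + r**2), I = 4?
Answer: 4578 - 763*sqrt(85) ≈ -2456.5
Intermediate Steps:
s(r) = sqrt(4 + r**2)
k(Z) = 42 - 7*sqrt(4 + Z**2) (k(Z) = 21 - 7*(sqrt(4 + Z**2) - 1*3) = 21 - 7*(sqrt(4 + Z**2) - 3) = 21 - 7*(-3 + sqrt(4 + Z**2)) = 21 + (21 - 7*sqrt(4 + Z**2)) = 42 - 7*sqrt(4 + Z**2))
109*k(F(-3)) = 109*(42 - 7*sqrt(4 + (3*(-3))**2)) = 109*(42 - 7*sqrt(4 + (-9)**2)) = 109*(42 - 7*sqrt(4 + 81)) = 109*(42 - 7*sqrt(85)) = 4578 - 763*sqrt(85)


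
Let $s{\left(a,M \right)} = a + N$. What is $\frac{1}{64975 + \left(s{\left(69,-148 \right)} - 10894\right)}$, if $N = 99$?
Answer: $\frac{1}{54249} \approx 1.8434 \cdot 10^{-5}$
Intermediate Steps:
$s{\left(a,M \right)} = 99 + a$ ($s{\left(a,M \right)} = a + 99 = 99 + a$)
$\frac{1}{64975 + \left(s{\left(69,-148 \right)} - 10894\right)} = \frac{1}{64975 + \left(\left(99 + 69\right) - 10894\right)} = \frac{1}{64975 + \left(168 - 10894\right)} = \frac{1}{64975 - 10726} = \frac{1}{54249}$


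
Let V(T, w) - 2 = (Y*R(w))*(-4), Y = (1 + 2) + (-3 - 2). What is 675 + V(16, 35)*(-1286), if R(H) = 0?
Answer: -1897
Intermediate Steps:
Y = -2 (Y = 3 - 5 = -2)
V(T, w) = 2 (V(T, w) = 2 - 2*0*(-4) = 2 + 0*(-4) = 2 + 0 = 2)
675 + V(16, 35)*(-1286) = 675 + 2*(-1286) = 675 - 2572 = -1897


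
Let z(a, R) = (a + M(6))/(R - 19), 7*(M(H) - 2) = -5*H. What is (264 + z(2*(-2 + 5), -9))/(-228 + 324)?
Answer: 25859/9408 ≈ 2.7486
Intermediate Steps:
M(H) = 2 - 5*H/7 (M(H) = 2 + (-5*H)/7 = 2 - 5*H/7)
z(a, R) = (-16/7 + a)/(-19 + R) (z(a, R) = (a + (2 - 5/7*6))/(R - 19) = (a + (2 - 30/7))/(-19 + R) = (a - 16/7)/(-19 + R) = (-16/7 + a)/(-19 + R))
(264 + z(2*(-2 + 5), -9))/(-228 + 324) = (264 + (-16/7 + 2*(-2 + 5))/(-19 - 9))/(-228 + 324) = (264 + (-16/7 + 2*3)/(-28))/96 = (264 - (-16/7 + 6)/28)*(1/96) = (264 - 1/28*26/7)*(1/96) = (264 - 13/98)*(1/96) = (25859/98)*(1/96) = 25859/9408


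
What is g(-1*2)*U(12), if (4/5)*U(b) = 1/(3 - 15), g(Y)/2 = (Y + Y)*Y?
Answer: -5/3 ≈ -1.6667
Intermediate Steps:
g(Y) = 4*Y**2 (g(Y) = 2*((Y + Y)*Y) = 2*((2*Y)*Y) = 2*(2*Y**2) = 4*Y**2)
U(b) = -5/48 (U(b) = 5/(4*(3 - 15)) = (5/4)/(-12) = (5/4)*(-1/12) = -5/48)
g(-1*2)*U(12) = (4*(-1*2)**2)*(-5/48) = (4*(-2)**2)*(-5/48) = (4*4)*(-5/48) = 16*(-5/48) = -5/3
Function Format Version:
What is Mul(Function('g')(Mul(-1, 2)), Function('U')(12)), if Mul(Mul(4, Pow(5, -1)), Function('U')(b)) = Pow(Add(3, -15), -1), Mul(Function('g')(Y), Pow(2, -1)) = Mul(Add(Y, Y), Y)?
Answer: Rational(-5, 3) ≈ -1.6667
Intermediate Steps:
Function('g')(Y) = Mul(4, Pow(Y, 2)) (Function('g')(Y) = Mul(2, Mul(Add(Y, Y), Y)) = Mul(2, Mul(Mul(2, Y), Y)) = Mul(2, Mul(2, Pow(Y, 2))) = Mul(4, Pow(Y, 2)))
Function('U')(b) = Rational(-5, 48) (Function('U')(b) = Mul(Rational(5, 4), Pow(Add(3, -15), -1)) = Mul(Rational(5, 4), Pow(-12, -1)) = Mul(Rational(5, 4), Rational(-1, 12)) = Rational(-5, 48))
Mul(Function('g')(Mul(-1, 2)), Function('U')(12)) = Mul(Mul(4, Pow(Mul(-1, 2), 2)), Rational(-5, 48)) = Mul(Mul(4, Pow(-2, 2)), Rational(-5, 48)) = Mul(Mul(4, 4), Rational(-5, 48)) = Mul(16, Rational(-5, 48)) = Rational(-5, 3)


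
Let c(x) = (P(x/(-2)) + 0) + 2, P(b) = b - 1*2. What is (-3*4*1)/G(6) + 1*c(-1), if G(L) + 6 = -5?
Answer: 35/22 ≈ 1.5909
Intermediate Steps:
G(L) = -11 (G(L) = -6 - 5 = -11)
P(b) = -2 + b (P(b) = b - 2 = -2 + b)
c(x) = -x/2 (c(x) = ((-2 + x/(-2)) + 0) + 2 = ((-2 + x*(-½)) + 0) + 2 = ((-2 - x/2) + 0) + 2 = (-2 - x/2) + 2 = -x/2)
(-3*4*1)/G(6) + 1*c(-1) = (-3*4*1)/(-11) + 1*(-½*(-1)) = -12*1*(-1/11) + 1*(½) = -12*(-1/11) + ½ = 12/11 + ½ = 35/22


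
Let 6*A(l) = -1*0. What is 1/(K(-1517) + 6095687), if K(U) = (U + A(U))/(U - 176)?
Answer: 1693/10319999608 ≈ 1.6405e-7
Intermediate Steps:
A(l) = 0 (A(l) = (-1*0)/6 = (⅙)*0 = 0)
K(U) = U/(-176 + U) (K(U) = (U + 0)/(U - 176) = U/(-176 + U))
1/(K(-1517) + 6095687) = 1/(-1517/(-176 - 1517) + 6095687) = 1/(-1517/(-1693) + 6095687) = 1/(-1517*(-1/1693) + 6095687) = 1/(1517/1693 + 6095687) = 1/(10319999608/1693) = 1693/10319999608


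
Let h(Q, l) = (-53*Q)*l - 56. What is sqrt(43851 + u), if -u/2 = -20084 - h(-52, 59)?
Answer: sqrt(409115) ≈ 639.62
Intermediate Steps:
h(Q, l) = -56 - 53*Q*l (h(Q, l) = -53*Q*l - 56 = -56 - 53*Q*l)
u = 365264 (u = -2*(-20084 - (-56 - 53*(-52)*59)) = -2*(-20084 - (-56 + 162604)) = -2*(-20084 - 1*162548) = -2*(-20084 - 162548) = -2*(-182632) = 365264)
sqrt(43851 + u) = sqrt(43851 + 365264) = sqrt(409115)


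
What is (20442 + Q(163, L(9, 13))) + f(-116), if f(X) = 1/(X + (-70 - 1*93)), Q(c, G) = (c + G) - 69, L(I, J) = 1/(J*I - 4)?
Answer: 647438638/31527 ≈ 20536.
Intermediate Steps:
L(I, J) = 1/(-4 + I*J) (L(I, J) = 1/(I*J - 4) = 1/(-4 + I*J))
Q(c, G) = -69 + G + c (Q(c, G) = (G + c) - 69 = -69 + G + c)
f(X) = 1/(-163 + X) (f(X) = 1/(X + (-70 - 93)) = 1/(X - 163) = 1/(-163 + X))
(20442 + Q(163, L(9, 13))) + f(-116) = (20442 + (-69 + 1/(-4 + 9*13) + 163)) + 1/(-163 - 116) = (20442 + (-69 + 1/(-4 + 117) + 163)) + 1/(-279) = (20442 + (-69 + 1/113 + 163)) - 1/279 = (20442 + 10623/113) - 1/279 = 2320569/113 - 1/279 = 647438638/31527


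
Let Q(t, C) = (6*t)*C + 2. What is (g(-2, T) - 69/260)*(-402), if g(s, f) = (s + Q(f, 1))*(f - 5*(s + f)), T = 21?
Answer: 487286109/130 ≈ 3.7484e+6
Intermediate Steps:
Q(t, C) = 2 + 6*C*t (Q(t, C) = 6*C*t + 2 = 2 + 6*C*t)
g(s, f) = (-5*s - 4*f)*(2 + s + 6*f) (g(s, f) = (s + (2 + 6*1*f))*(f - 5*(s + f)) = (s + (2 + 6*f))*(f - 5*(f + s)) = (2 + s + 6*f)*(f + (-5*f - 5*s)) = (2 + s + 6*f)*(-5*s - 4*f) = (-5*s - 4*f)*(2 + s + 6*f))
(g(-2, T) - 69/260)*(-402) = ((-24*21² - 10*(-2) - 8*21 - 5*(-2)² - 34*21*(-2)) - 69/260)*(-402) = ((-24*441 + 20 - 168 - 5*4 + 1428) - 69*1/260)*(-402) = ((-10584 + 20 - 168 - 20 + 1428) - 69/260)*(-402) = (-9324 - 69/260)*(-402) = -2424309/260*(-402) = 487286109/130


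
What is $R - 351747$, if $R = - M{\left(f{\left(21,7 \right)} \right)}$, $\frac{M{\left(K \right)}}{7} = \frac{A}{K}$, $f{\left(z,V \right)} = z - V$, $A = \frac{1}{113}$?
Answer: $- \frac{79494823}{226} \approx -3.5175 \cdot 10^{5}$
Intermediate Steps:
$A = \frac{1}{113} \approx 0.0088496$
$M{\left(K \right)} = \frac{7}{113 K}$ ($M{\left(K \right)} = 7 \frac{1}{113 K} = \frac{7}{113 K}$)
$R = - \frac{1}{226}$ ($R = - \frac{7}{113 \left(21 - 7\right)} = - \frac{7}{113 \cdot 14} = \left(-1\right) \frac{1}{226} = - \frac{1}{226} \approx -0.0044248$)
$R - 351747 = - \frac{1}{226} - 351747 = - \frac{79494823}{226}$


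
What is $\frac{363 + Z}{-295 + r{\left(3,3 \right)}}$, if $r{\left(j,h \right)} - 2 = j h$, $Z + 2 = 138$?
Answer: $- \frac{499}{284} \approx -1.757$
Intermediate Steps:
$Z = 136$ ($Z = -2 + 138 = 136$)
$r{\left(j,h \right)} = 2 + h j$ ($r{\left(j,h \right)} = 2 + j h = 2 + h j$)
$\frac{363 + Z}{-295 + r{\left(3,3 \right)}} = \frac{363 + 136}{-295 + \left(2 + 3 \cdot 3\right)} = \frac{499}{-295 + \left(2 + 9\right)} = \frac{499}{-295 + 11} = \frac{499}{-284} = 499 \left(- \frac{1}{284}\right) = - \frac{499}{284}$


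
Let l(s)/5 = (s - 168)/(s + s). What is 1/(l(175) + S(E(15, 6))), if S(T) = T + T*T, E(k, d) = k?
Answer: 10/2401 ≈ 0.0041649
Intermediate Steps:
l(s) = 5*(-168 + s)/(2*s) (l(s) = 5*((s - 168)/(s + s)) = 5*((-168 + s)/((2*s))) = 5*((-168 + s)*(1/(2*s))) = 5*((-168 + s)/(2*s)) = 5*(-168 + s)/(2*s))
S(T) = T + T**2
1/(l(175) + S(E(15, 6))) = 1/((5/2 - 420/175) + 15*(1 + 15)) = 1/((5/2 - 420*1/175) + 15*16) = 1/((5/2 - 12/5) + 240) = 1/(1/10 + 240) = 1/(2401/10) = 10/2401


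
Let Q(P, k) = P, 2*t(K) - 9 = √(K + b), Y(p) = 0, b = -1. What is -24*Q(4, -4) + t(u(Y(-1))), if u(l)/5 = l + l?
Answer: -183/2 + I/2 ≈ -91.5 + 0.5*I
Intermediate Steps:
u(l) = 10*l (u(l) = 5*(l + l) = 5*(2*l) = 10*l)
t(K) = 9/2 + √(-1 + K)/2 (t(K) = 9/2 + √(K - 1)/2 = 9/2 + √(-1 + K)/2)
-24*Q(4, -4) + t(u(Y(-1))) = -24*4 + (9/2 + √(-1 + 10*0)/2) = -96 + (9/2 + √(-1 + 0)/2) = -96 + (9/2 + √(-1)/2) = -96 + (9/2 + I/2) = -183/2 + I/2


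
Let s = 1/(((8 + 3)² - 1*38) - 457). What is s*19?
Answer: -19/374 ≈ -0.050802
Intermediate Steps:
s = -1/374 (s = 1/((11² - 38) - 457) = 1/((121 - 38) - 457) = 1/(83 - 457) = 1/(-374) = -1/374 ≈ -0.0026738)
s*19 = -1/374*19 = -19/374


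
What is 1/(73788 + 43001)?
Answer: 1/116789 ≈ 8.5624e-6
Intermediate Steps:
1/(73788 + 43001) = 1/116789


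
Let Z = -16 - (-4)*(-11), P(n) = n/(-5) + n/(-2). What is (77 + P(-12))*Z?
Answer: -5124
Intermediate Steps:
P(n) = -7*n/10 (P(n) = n*(-⅕) + n*(-½) = -n/5 - n/2 = -7*n/10)
Z = -60 (Z = -16 - 1*44 = -16 - 44 = -60)
(77 + P(-12))*Z = (77 - 7/10*(-12))*(-60) = (77 + 42/5)*(-60) = (427/5)*(-60) = -5124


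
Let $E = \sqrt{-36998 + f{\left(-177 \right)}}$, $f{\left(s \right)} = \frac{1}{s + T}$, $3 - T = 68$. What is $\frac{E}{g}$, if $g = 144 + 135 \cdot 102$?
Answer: $\frac{i \sqrt{17907034}}{306108} \approx 0.013824 i$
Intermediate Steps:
$T = -65$ ($T = 3 - 68 = -65$)
$g = 13914$ ($g = 144 + 13770 = 13914$)
$f{\left(s \right)} = \frac{1}{-65 + s}$ ($f{\left(s \right)} = \frac{1}{s - 65} = \frac{1}{-65 + s}$)
$E = \frac{i \sqrt{17907034}}{22}$ ($E = \sqrt{-36998 + \frac{1}{-65 - 177}} = \sqrt{-36998 + \frac{1}{-242}} = \sqrt{-36998 - \frac{1}{242}} = \sqrt{- \frac{8953517}{242}} = \frac{i \sqrt{17907034}}{22} \approx 192.35 i$)
$\frac{E}{g} = \frac{\frac{1}{22} i \sqrt{17907034}}{13914} = \frac{i \sqrt{17907034}}{22} \cdot \frac{1}{13914} = \frac{i \sqrt{17907034}}{306108}$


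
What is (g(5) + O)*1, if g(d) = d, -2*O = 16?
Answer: -3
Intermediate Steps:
O = -8 (O = -½*16 = -8)
(g(5) + O)*1 = (5 - 8)*1 = -3*1 = -3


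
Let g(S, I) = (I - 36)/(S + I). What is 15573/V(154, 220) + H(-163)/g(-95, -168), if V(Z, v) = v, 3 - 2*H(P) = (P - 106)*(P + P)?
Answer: -1266861869/22440 ≈ -56456.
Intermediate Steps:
H(P) = 3/2 - P*(-106 + P) (H(P) = 3/2 - (P - 106)*(P + P)/2 = 3/2 - (-106 + P)*2*P/2 = 3/2 - P*(-106 + P))
g(S, I) = (-36 + I)/(I + S)
15573/V(154, 220) + H(-163)/g(-95, -168) = 15573/220 + (3/2 - 1*(-163)² + 106*(-163))/(((-36 - 168)/(-168 - 95))) = 15573*(1/220) + (3/2 - 1*26569 - 17278)/((-204/(-263))) = 15573/220 + (3/2 - 26569 - 17278)/((-1/263*(-204))) = 15573/220 - 87691/(2*204/263) = 15573/220 - 87691/2*263/204 = 15573/220 - 23062733/408 = -1266861869/22440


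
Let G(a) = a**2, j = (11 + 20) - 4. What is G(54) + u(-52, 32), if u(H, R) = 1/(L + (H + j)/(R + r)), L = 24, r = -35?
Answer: 282855/97 ≈ 2916.0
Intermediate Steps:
j = 27 (j = 31 - 4 = 27)
u(H, R) = 1/(24 + (27 + H)/(-35 + R)) (u(H, R) = 1/(24 + (H + 27)/(R - 35)) = 1/(24 + (27 + H)/(-35 + R)))
G(54) + u(-52, 32) = 54**2 + (-35 + 32)/(-813 - 52 + 24*32) = 2916 - 3/(-813 - 52 + 768) = 2916 - 3/(-97) = 2916 - 1/97*(-3) = 2916 + 3/97 = 282855/97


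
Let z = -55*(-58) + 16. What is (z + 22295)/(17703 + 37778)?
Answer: 25501/55481 ≈ 0.45963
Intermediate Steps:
z = 3206 (z = 3190 + 16 = 3206)
(z + 22295)/(17703 + 37778) = (3206 + 22295)/(17703 + 37778) = 25501/55481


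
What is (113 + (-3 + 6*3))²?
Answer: 16384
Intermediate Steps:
(113 + (-3 + 6*3))² = (113 + (-3 + 18))² = (113 + 15)² = 128² = 16384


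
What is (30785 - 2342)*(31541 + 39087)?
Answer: 2008872204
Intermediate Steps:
(30785 - 2342)*(31541 + 39087) = 28443*70628 = 2008872204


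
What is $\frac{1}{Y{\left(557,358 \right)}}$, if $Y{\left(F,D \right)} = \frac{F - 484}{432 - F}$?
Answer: $- \frac{125}{73} \approx -1.7123$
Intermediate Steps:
$Y{\left(F,D \right)} = \frac{-484 + F}{432 - F}$
$\frac{1}{Y{\left(557,358 \right)}} = \frac{1}{\frac{1}{-432 + 557} \left(484 - 557\right)} = \frac{1}{\frac{1}{125} \left(484 - 557\right)} = \frac{1}{\frac{1}{125} \left(-73\right)} = \frac{1}{- \frac{73}{125}} = - \frac{125}{73}$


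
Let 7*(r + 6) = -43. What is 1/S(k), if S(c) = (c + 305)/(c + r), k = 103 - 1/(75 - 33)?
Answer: 763/3427 ≈ 0.22264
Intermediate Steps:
r = -85/7 (r = -6 + (1/7)*(-43) = -6 - 43/7 = -85/7 ≈ -12.143)
k = 4325/42 (k = 103 - 1/42 = 4325/42 ≈ 102.98)
S(c) = (305 + c)/(-85/7 + c) (S(c) = (c + 305)/(c - 85/7) = (305 + c)/(-85/7 + c))
1/S(k) = 1/(7*(305 + 4325/42)/(-85 + 7*(4325/42))) = 1/(7*(17135/42)/(-85 + 4325/6)) = 1/(7*(17135/42)/(3815/6)) = 1/(7*(6/3815)*(17135/42)) = 1/(3427/763) = 763/3427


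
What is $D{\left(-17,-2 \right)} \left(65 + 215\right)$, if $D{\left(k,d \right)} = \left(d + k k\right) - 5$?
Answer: $78960$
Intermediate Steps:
$D{\left(k,d \right)} = -5 + d + k^{2}$ ($D{\left(k,d \right)} = \left(d + k^{2}\right) - 5 = -5 + d + k^{2}$)
$D{\left(-17,-2 \right)} \left(65 + 215\right) = \left(-5 - 2 + \left(-17\right)^{2}\right) \left(65 + 215\right) = \left(-5 - 2 + 289\right) 280 = 282 \cdot 280 = 78960$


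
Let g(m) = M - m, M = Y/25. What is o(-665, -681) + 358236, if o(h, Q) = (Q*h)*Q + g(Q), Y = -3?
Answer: -7701053703/25 ≈ -3.0804e+8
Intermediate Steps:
M = -3/25 ≈ -0.12000
g(m) = -3/25 - m
o(h, Q) = -3/25 - Q + h*Q² (o(h, Q) = (Q*h)*Q + (-3/25 - Q) = h*Q² + (-3/25 - Q) = -3/25 - Q + h*Q²)
o(-665, -681) + 358236 = (-3/25 - 1*(-681) - 665*(-681)²) + 358236 = (-3/25 + 681 - 665*463761) + 358236 = (-3/25 + 681 - 308401065) + 358236 = -7710009603/25 + 358236 = -7701053703/25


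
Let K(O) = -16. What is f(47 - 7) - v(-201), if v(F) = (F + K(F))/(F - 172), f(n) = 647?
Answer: 241114/373 ≈ 646.42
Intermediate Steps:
v(F) = (-16 + F)/(-172 + F) (v(F) = (F - 16)/(F - 172) = (-16 + F)/(-172 + F))
f(47 - 7) - v(-201) = 647 - (-16 - 201)/(-172 - 201) = 647 - (-217)/(-373) = 647 - (-1)*(-217)/373 = 647 - 1*217/373 = 647 - 217/373 = 241114/373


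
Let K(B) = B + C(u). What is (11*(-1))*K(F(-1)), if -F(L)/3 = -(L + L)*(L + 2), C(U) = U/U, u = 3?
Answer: 55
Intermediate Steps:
C(U) = 1
F(L) = 6*L*(2 + L) (F(L) = -(-3)*(L + L)*(L + 2) = -(-3)*(2*L)*(2 + L) = -(-3)*2*L*(2 + L) = -(-6)*L*(2 + L) = 6*L*(2 + L))
K(B) = 1 + B (K(B) = B + 1 = 1 + B)
(11*(-1))*K(F(-1)) = (11*(-1))*(1 + 6*(-1)*(2 - 1)) = -11*(1 + 6*(-1)*1) = -11*(1 - 6) = -11*(-5) = 55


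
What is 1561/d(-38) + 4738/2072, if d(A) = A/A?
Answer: 1619565/1036 ≈ 1563.3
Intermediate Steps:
d(A) = 1
1561/d(-38) + 4738/2072 = 1561/1 + 4738/2072 = 1561*1 + 4738*(1/2072) = 1561 + 2369/1036 = 1619565/1036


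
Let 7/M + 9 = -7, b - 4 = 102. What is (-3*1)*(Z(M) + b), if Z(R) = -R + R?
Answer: -318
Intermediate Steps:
b = 106 (b = 4 + 102 = 106)
M = -7/16 (M = 7/(-9 - 7) = 7/(-16) = 7*(-1/16) = -7/16 ≈ -0.43750)
Z(R) = 0
(-3*1)*(Z(M) + b) = (-3*1)*(0 + 106) = -3*106 = -318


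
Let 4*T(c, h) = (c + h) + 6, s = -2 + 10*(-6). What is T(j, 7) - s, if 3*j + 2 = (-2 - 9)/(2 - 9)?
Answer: 913/14 ≈ 65.214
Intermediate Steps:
s = -62 (s = -2 - 60 = -62)
j = -⅐ (j = -⅔ + ((-2 - 9)/(2 - 9))/3 = -⅔ + (-11/(-7))/3 = -⅔ + (-11*(-⅐))/3 = -⅔ + (⅓)*(11/7) = -⅔ + 11/21 = -⅐ ≈ -0.14286)
T(c, h) = 3/2 + c/4 + h/4 (T(c, h) = ((c + h) + 6)/4 = (6 + c + h)/4 = 3/2 + c/4 + h/4)
T(j, 7) - s = (3/2 + (¼)*(-⅐) + (¼)*7) - 1*(-62) = (3/2 - 1/28 + 7/4) + 62 = 45/14 + 62 = 913/14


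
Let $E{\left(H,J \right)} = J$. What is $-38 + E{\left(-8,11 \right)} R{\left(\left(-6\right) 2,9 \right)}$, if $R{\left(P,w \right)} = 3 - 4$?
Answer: $-49$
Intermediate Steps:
$R{\left(P,w \right)} = -1$ ($R{\left(P,w \right)} = 3 - 4 = -1$)
$-38 + E{\left(-8,11 \right)} R{\left(\left(-6\right) 2,9 \right)} = -38 + 11 \left(-1\right) = -38 - 11 = -49$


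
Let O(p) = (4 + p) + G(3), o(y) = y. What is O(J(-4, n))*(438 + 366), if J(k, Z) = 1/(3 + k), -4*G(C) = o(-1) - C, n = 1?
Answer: 3216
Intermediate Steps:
G(C) = ¼ + C/4 (G(C) = -(-1 - C)/4 = ¼ + C/4)
O(p) = 5 + p (O(p) = (4 + p) + (¼ + (¼)*3) = (4 + p) + (¼ + ¾) = (4 + p) + 1 = 5 + p)
O(J(-4, n))*(438 + 366) = (5 + 1/(3 - 4))*(438 + 366) = (5 + 1/(-1))*804 = (5 - 1)*804 = 4*804 = 3216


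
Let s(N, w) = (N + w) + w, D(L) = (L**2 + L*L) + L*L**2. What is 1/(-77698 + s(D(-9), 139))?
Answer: -1/77987 ≈ -1.2823e-5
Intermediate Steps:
D(L) = L**3 + 2*L**2 (D(L) = (L**2 + L**2) + L**3 = 2*L**2 + L**3 = L**3 + 2*L**2)
s(N, w) = N + 2*w
1/(-77698 + s(D(-9), 139)) = 1/(-77698 + ((-9)**2*(2 - 9) + 2*139)) = 1/(-77698 + (81*(-7) + 278)) = 1/(-77698 + (-567 + 278)) = 1/(-77698 - 289) = 1/(-77987) = -1/77987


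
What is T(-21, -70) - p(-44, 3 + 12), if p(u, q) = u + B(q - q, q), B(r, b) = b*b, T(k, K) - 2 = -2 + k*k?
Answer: 260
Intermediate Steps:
T(k, K) = k² (T(k, K) = 2 + (-2 + k*k) = 2 + (-2 + k²) = k²)
B(r, b) = b²
p(u, q) = u + q²
T(-21, -70) - p(-44, 3 + 12) = (-21)² - (-44 + (3 + 12)²) = 441 - (-44 + 15²) = 441 - (-44 + 225) = 441 - 1*181 = 441 - 181 = 260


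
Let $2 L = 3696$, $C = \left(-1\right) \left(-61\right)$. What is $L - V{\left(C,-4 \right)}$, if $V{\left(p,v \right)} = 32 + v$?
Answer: $1820$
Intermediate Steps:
$C = 61$
$L = 1848$ ($L = \frac{1}{2} \cdot 3696 = 1848$)
$L - V{\left(C,-4 \right)} = 1848 - \left(32 - 4\right) = 1848 - 28 = 1820$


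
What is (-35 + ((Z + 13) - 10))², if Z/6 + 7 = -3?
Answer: 8464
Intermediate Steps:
Z = -60 (Z = -42 + 6*(-3) = -42 - 18 = -60)
(-35 + ((Z + 13) - 10))² = (-35 + ((-60 + 13) - 10))² = (-35 + (-47 - 10))² = (-35 - 57)² = (-92)² = 8464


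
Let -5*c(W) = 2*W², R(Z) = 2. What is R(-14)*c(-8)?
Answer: -256/5 ≈ -51.200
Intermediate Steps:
c(W) = -2*W²/5
R(-14)*c(-8) = 2*(-⅖*(-8)²) = 2*(-⅖*64) = 2*(-128/5) = -256/5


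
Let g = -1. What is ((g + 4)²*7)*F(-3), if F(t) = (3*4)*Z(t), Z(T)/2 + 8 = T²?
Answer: 1512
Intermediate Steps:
Z(T) = -16 + 2*T²
F(t) = -192 + 24*t² (F(t) = (3*4)*(-16 + 2*t²) = 12*(-16 + 2*t²) = -192 + 24*t²)
((g + 4)²*7)*F(-3) = ((-1 + 4)²*7)*(-192 + 24*(-3)²) = (3²*7)*(-192 + 24*9) = (9*7)*(-192 + 216) = 63*24 = 1512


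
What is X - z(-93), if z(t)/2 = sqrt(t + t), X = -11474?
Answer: -11474 - 2*I*sqrt(186) ≈ -11474.0 - 27.276*I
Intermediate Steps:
z(t) = 2*sqrt(2)*sqrt(t) (z(t) = 2*sqrt(t + t) = 2*sqrt(2*t) = 2*(sqrt(2)*sqrt(t)) = 2*sqrt(2)*sqrt(t))
X - z(-93) = -11474 - 2*sqrt(2)*sqrt(-93) = -11474 - 2*sqrt(2)*I*sqrt(93) = -11474 - 2*I*sqrt(186)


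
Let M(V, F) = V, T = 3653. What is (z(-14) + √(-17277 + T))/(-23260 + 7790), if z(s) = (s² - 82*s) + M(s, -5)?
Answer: -19/221 - I*√3406/7735 ≈ -0.085973 - 0.007545*I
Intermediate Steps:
z(s) = s² - 81*s (z(s) = (s² - 82*s) + s = s² - 81*s)
(z(-14) + √(-17277 + T))/(-23260 + 7790) = (-14*(-81 - 14) + √(-17277 + 3653))/(-23260 + 7790) = (-14*(-95) + √(-13624))/(-15470) = (1330 + 2*I*√3406)*(-1/15470) = -19/221 - I*√3406/7735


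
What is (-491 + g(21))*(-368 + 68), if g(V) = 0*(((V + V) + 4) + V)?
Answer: 147300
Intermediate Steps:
g(V) = 0 (g(V) = 0*((2*V + 4) + V) = 0*((4 + 2*V) + V) = 0*(4 + 3*V) = 0)
(-491 + g(21))*(-368 + 68) = (-491 + 0)*(-368 + 68) = -491*(-300) = 147300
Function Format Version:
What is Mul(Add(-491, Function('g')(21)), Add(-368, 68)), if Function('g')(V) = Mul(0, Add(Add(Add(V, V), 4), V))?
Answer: 147300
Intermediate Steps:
Function('g')(V) = 0 (Function('g')(V) = Mul(0, Add(Add(Mul(2, V), 4), V)) = Mul(0, Add(Add(4, Mul(2, V)), V)) = Mul(0, Add(4, Mul(3, V))) = 0)
Mul(Add(-491, Function('g')(21)), Add(-368, 68)) = Mul(Add(-491, 0), Add(-368, 68)) = Mul(-491, -300) = 147300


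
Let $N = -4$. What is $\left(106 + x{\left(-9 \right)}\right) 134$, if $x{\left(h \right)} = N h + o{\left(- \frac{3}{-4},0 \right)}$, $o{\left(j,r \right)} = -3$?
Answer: $18626$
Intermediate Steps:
$x{\left(h \right)} = -3 - 4 h$ ($x{\left(h \right)} = - 4 h - 3 = -3 - 4 h$)
$\left(106 + x{\left(-9 \right)}\right) 134 = \left(106 - -33\right) 134 = \left(106 + \left(-3 + 36\right)\right) 134 = \left(106 + 33\right) 134 = 139 \cdot 134 = 18626$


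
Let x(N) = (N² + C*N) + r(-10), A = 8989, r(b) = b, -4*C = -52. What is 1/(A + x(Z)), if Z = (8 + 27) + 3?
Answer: 1/10917 ≈ 9.1600e-5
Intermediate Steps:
C = 13 (C = -¼*(-52) = 13)
Z = 38 (Z = 35 + 3 = 38)
x(N) = -10 + N² + 13*N (x(N) = (N² + 13*N) - 10 = -10 + N² + 13*N)
1/(A + x(Z)) = 1/(8989 + (-10 + 38² + 13*38)) = 1/(8989 + (-10 + 1444 + 494)) = 1/(8989 + 1928) = 1/10917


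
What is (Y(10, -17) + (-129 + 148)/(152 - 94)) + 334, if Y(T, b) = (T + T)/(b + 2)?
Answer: 57941/174 ≈ 332.99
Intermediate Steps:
Y(T, b) = 2*T/(2 + b) (Y(T, b) = (2*T)/(2 + b) = 2*T/(2 + b))
(Y(10, -17) + (-129 + 148)/(152 - 94)) + 334 = (2*10/(2 - 17) + (-129 + 148)/(152 - 94)) + 334 = (2*10/(-15) + 19/58) + 334 = (2*10*(-1/15) + 19*(1/58)) + 334 = (-4/3 + 19/58) + 334 = -175/174 + 334 = 57941/174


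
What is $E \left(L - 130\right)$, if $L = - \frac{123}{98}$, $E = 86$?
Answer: $- \frac{553109}{49} \approx -11288.0$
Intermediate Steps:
$L = - \frac{123}{98}$ ($L = \left(-123\right) \frac{1}{98} = - \frac{123}{98} \approx -1.2551$)
$E \left(L - 130\right) = 86 \left(- \frac{123}{98} - 130\right) = 86 \left(- \frac{12863}{98}\right) = - \frac{553109}{49}$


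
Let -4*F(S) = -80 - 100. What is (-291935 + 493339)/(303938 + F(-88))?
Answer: 201404/303983 ≈ 0.66255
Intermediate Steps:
F(S) = 45 (F(S) = -(-80 - 100)/4 = -¼*(-180) = 45)
(-291935 + 493339)/(303938 + F(-88)) = (-291935 + 493339)/(303938 + 45) = 201404/303983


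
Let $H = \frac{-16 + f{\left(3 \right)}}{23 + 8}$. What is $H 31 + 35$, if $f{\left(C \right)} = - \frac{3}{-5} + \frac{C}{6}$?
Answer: $\frac{201}{10} \approx 20.1$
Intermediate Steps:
$f{\left(C \right)} = \frac{3}{5} + \frac{C}{6}$ ($f{\left(C \right)} = \left(-3\right) \left(- \frac{1}{5}\right) + C \frac{1}{6} = \frac{3}{5} + \frac{C}{6}$)
$H = - \frac{149}{310}$ ($H = \frac{-16 + \left(\frac{3}{5} + \frac{1}{6} \cdot 3\right)}{23 + 8} = \frac{-16 + \left(\frac{3}{5} + \frac{1}{2}\right)}{31} = \left(-16 + \frac{11}{10}\right) \frac{1}{31} = \left(- \frac{149}{10}\right) \frac{1}{31} = - \frac{149}{310} \approx -0.48065$)
$H 31 + 35 = \left(- \frac{149}{310}\right) 31 + 35 = - \frac{149}{10} + 35 = \frac{201}{10}$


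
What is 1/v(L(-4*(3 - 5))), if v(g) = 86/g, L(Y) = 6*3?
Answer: 9/43 ≈ 0.20930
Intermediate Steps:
L(Y) = 18
1/v(L(-4*(3 - 5))) = 1/(86/18) = 1/(86*(1/18)) = 1/(43/9) = 9/43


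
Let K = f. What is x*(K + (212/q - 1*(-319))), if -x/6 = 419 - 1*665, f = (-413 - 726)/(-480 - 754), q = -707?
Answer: 205792323606/436219 ≈ 4.7176e+5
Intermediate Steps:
f = 1139/1234 (f = -1139/(-1234) = -1139*(-1/1234) = 1139/1234 ≈ 0.92301)
x = 1476 (x = -6*(419 - 1*665) = -6*(419 - 665) = -6*(-246) = 1476)
K = 1139/1234 ≈ 0.92301
x*(K + (212/q - 1*(-319))) = 1476*(1139/1234 + (212/(-707) - 1*(-319))) = 1476*(1139/1234 + (212*(-1/707) + 319)) = 1476*(1139/1234 + (-212/707 + 319)) = 1476*(1139/1234 + 225321/707) = 1476*(278851387/872438) = 205792323606/436219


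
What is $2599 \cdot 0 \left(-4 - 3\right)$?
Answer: $0$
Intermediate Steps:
$2599 \cdot 0 \left(-4 - 3\right) = 2599 \cdot 0 \left(-7\right) = 2599 \cdot 0 = 0$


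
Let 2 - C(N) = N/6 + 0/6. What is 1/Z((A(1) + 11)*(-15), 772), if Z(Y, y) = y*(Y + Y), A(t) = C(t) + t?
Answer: -1/320380 ≈ -3.1213e-6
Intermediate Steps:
C(N) = 2 - N/6 (C(N) = 2 - (N/6 + 0/6) = 2 - (N*(⅙) + 0*(⅙)) = 2 - (N/6 + 0) = 2 - N/6)
A(t) = 2 + 5*t/6 (A(t) = (2 - t/6) + t = 2 + 5*t/6)
Z(Y, y) = 2*Y*y (Z(Y, y) = y*(2*Y) = 2*Y*y)
1/Z((A(1) + 11)*(-15), 772) = 1/(2*(((2 + (⅚)*1) + 11)*(-15))*772) = 1/(2*(((2 + ⅚) + 11)*(-15))*772) = 1/(2*((17/6 + 11)*(-15))*772) = 1/(2*((83/6)*(-15))*772) = 1/(2*(-415/2)*772) = 1/(-320380) = -1/320380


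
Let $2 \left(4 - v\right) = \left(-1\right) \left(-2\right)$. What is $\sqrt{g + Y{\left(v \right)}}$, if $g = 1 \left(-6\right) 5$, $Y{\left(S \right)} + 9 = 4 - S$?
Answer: $i \sqrt{38} \approx 6.1644 i$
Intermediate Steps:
$v = 3$ ($v = 4 - \frac{\left(-1\right) \left(-2\right)}{2} = 4 - 1 = 3$)
$Y{\left(S \right)} = -5 - S$ ($Y{\left(S \right)} = -9 - \left(-4 + S\right) = -5 - S$)
$g = -30$ ($g = \left(-6\right) 5 = -30$)
$\sqrt{g + Y{\left(v \right)}} = \sqrt{-30 - 8} = \sqrt{-38} = i \sqrt{38}$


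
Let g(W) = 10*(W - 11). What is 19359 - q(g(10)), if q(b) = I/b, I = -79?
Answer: 193511/10 ≈ 19351.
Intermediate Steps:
g(W) = -110 + 10*W (g(W) = 10*(-11 + W) = -110 + 10*W)
q(b) = -79/b
19359 - q(g(10)) = 19359 - (-79)/(-110 + 10*10) = 19359 - (-79)/(-110 + 100) = 19359 - (-79)/(-10) = 19359 - (-79)*(-1)/10 = 19359 - 1*79/10 = 19359 - 79/10 = 193511/10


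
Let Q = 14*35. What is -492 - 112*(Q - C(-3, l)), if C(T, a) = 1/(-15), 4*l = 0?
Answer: -830692/15 ≈ -55379.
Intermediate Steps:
l = 0 (l = (¼)*0 = 0)
C(T, a) = -1/15
Q = 490
-492 - 112*(Q - C(-3, l)) = -492 - 112*(490 - 1*(-1/15)) = -492 - 112*(490 + 1/15) = -492 - 112*7351/15 = -492 - 823312/15 = -830692/15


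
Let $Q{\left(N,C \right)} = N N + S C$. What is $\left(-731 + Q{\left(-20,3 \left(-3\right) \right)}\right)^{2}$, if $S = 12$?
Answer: $192721$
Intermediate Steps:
$Q{\left(N,C \right)} = N^{2} + 12 C$ ($Q{\left(N,C \right)} = N N + 12 C = N^{2} + 12 C$)
$\left(-731 + Q{\left(-20,3 \left(-3\right) \right)}\right)^{2} = \left(-731 + \left(\left(-20\right)^{2} + 12 \cdot 3 \left(-3\right)\right)\right)^{2} = \left(-731 + \left(400 + 12 \left(-9\right)\right)\right)^{2} = \left(-731 + \left(400 - 108\right)\right)^{2} = \left(-731 + 292\right)^{2} = \left(-439\right)^{2} = 192721$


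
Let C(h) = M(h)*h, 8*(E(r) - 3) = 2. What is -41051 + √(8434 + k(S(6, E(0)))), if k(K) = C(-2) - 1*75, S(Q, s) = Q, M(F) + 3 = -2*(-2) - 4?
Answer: -41051 + √8365 ≈ -40960.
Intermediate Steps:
E(r) = 13/4 (E(r) = 3 + (⅛)*2 = 3 + ¼ = 13/4)
M(F) = -3 (M(F) = -3 + (-2*(-2) - 4) = -3 + (4 - 4) = -3 + 0 = -3)
C(h) = -3*h
k(K) = -69 (k(K) = -3*(-2) - 1*75 = 6 - 75 = -69)
-41051 + √(8434 + k(S(6, E(0)))) = -41051 + √(8434 - 69) = -41051 + √8365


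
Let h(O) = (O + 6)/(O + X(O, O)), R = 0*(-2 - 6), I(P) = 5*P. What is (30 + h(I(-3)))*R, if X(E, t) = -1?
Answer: 0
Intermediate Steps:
R = 0 (R = 0*(-8) = 0)
h(O) = (6 + O)/(-1 + O) (h(O) = (O + 6)/(O - 1) = (6 + O)/(-1 + O))
(30 + h(I(-3)))*R = (30 + (6 + 5*(-3))/(-1 + 5*(-3)))*0 = (30 + (6 - 15)/(-1 - 15))*0 = (30 - 9/(-16))*0 = (30 - 1/16*(-9))*0 = (30 + 9/16)*0 = (489/16)*0 = 0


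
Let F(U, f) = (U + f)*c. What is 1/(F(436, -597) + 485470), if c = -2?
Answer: 1/485792 ≈ 2.0585e-6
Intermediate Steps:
F(U, f) = -2*U - 2*f (F(U, f) = (U + f)*(-2) = -2*U - 2*f)
1/(F(436, -597) + 485470) = 1/((-2*436 - 2*(-597)) + 485470) = 1/((-872 + 1194) + 485470) = 1/(322 + 485470) = 1/485792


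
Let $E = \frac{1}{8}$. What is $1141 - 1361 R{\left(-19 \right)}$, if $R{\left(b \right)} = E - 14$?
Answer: $\frac{160199}{8} \approx 20025.0$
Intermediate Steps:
$E = \frac{1}{8} \approx 0.125$
$R{\left(b \right)} = - \frac{111}{8}$ ($R{\left(b \right)} = \frac{1}{8} - 14 = - \frac{111}{8}$)
$1141 - 1361 R{\left(-19 \right)} = 1141 - - \frac{151071}{8} = 1141 + \frac{151071}{8} = \frac{160199}{8}$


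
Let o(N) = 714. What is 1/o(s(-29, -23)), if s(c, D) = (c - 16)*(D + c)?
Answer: 1/714 ≈ 0.0014006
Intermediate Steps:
s(c, D) = (-16 + c)*(D + c)
1/o(s(-29, -23)) = 1/714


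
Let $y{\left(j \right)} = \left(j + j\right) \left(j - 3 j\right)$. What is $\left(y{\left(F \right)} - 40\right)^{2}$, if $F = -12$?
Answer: $379456$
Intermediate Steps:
$y{\left(j \right)} = - 4 j^{2}$ ($y{\left(j \right)} = 2 j \left(- 2 j\right) = - 4 j^{2}$)
$\left(y{\left(F \right)} - 40\right)^{2} = \left(- 4 \left(-12\right)^{2} - 40\right)^{2} = \left(\left(-4\right) 144 - 40\right)^{2} = \left(-576 - 40\right)^{2} = \left(-616\right)^{2} = 379456$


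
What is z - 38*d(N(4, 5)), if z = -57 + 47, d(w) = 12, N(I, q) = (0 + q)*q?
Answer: -466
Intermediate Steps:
N(I, q) = q**2 (N(I, q) = q*q = q**2)
z = -10
z - 38*d(N(4, 5)) = -10 - 38*12 = -10 - 456 = -466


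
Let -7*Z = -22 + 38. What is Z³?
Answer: -4096/343 ≈ -11.942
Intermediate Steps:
Z = -16/7 (Z = -(-22 + 38)/7 = -⅐*16 = -16/7 ≈ -2.2857)
Z³ = (-16/7)³ = -4096/343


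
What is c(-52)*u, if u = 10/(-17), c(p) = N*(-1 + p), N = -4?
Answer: -2120/17 ≈ -124.71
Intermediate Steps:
c(p) = 4 - 4*p (c(p) = -4*(-1 + p) = 4 - 4*p)
u = -10/17 (u = 10*(-1/17) = -10/17 ≈ -0.58823)
c(-52)*u = (4 - 4*(-52))*(-10/17) = (4 + 208)*(-10/17) = 212*(-10/17) = -2120/17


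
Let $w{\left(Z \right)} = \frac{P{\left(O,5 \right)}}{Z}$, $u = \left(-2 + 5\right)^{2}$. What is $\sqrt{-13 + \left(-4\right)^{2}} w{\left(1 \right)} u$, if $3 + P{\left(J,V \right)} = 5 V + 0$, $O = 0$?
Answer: $198 \sqrt{3} \approx 342.95$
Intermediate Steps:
$P{\left(J,V \right)} = -3 + 5 V$ ($P{\left(J,V \right)} = -3 + \left(5 V + 0\right) = -3 + 5 V$)
$u = 9$ ($u = 3^{2} = 9$)
$w{\left(Z \right)} = \frac{22}{Z}$ ($w{\left(Z \right)} = \frac{-3 + 5 \cdot 5}{Z} = \frac{-3 + 25}{Z} = \frac{22}{Z}$)
$\sqrt{-13 + \left(-4\right)^{2}} w{\left(1 \right)} u = \sqrt{-13 + \left(-4\right)^{2}} \cdot \frac{22}{1} \cdot 9 = \sqrt{-13 + 16} \cdot 22 \cdot 1 \cdot 9 = \sqrt{3} \cdot 22 \cdot 9 = 22 \sqrt{3} \cdot 9 = 198 \sqrt{3}$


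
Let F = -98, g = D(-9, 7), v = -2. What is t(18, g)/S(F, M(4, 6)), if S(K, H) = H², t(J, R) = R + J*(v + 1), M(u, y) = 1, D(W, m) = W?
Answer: -27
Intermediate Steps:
g = -9
t(J, R) = R - J (t(J, R) = R + J*(-2 + 1) = R + J*(-1) = R - J)
t(18, g)/S(F, M(4, 6)) = (-9 - 1*18)/(1²) = (-9 - 18)/1 = -27*1 = -27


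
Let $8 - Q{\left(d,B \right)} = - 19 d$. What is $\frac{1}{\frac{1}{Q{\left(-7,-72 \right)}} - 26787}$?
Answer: $- \frac{125}{3348376} \approx -3.7332 \cdot 10^{-5}$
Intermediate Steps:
$Q{\left(d,B \right)} = 8 + 19 d$ ($Q{\left(d,B \right)} = 8 - - 19 d = 8 + 19 d$)
$\frac{1}{\frac{1}{Q{\left(-7,-72 \right)}} - 26787} = \frac{1}{\frac{1}{8 + 19 \left(-7\right)} - 26787} = \frac{1}{\frac{1}{8 - 133} - 26787} = \frac{1}{\frac{1}{-125} - 26787} = \frac{1}{- \frac{1}{125} - 26787} = \frac{1}{- \frac{3348376}{125}} = - \frac{125}{3348376}$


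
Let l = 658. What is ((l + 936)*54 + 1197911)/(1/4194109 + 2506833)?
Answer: 5385181432583/10513930846798 ≈ 0.51219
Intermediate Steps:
((l + 936)*54 + 1197911)/(1/4194109 + 2506833) = ((658 + 936)*54 + 1197911)/(1/4194109 + 2506833) = (1594*54 + 1197911)/(1/4194109 + 2506833) = (86076 + 1197911)/(10513930846798/4194109) = 1283987*(4194109/10513930846798) = 5385181432583/10513930846798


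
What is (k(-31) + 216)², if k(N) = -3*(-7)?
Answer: 56169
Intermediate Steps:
k(N) = 21
(k(-31) + 216)² = (21 + 216)² = 237² = 56169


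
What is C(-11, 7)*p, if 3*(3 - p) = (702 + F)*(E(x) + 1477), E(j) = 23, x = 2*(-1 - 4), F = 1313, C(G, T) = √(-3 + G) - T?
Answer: 7052479 - 1007497*I*√14 ≈ 7.0525e+6 - 3.7697e+6*I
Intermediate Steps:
x = -10 (x = 2*(-5) = -10)
p = -1007497 (p = 3 - (702 + 1313)*(23 + 1477)/3 = 3 - 2015*1500/3 = 3 - ⅓*3022500 = 3 - 1007500 = -1007497)
C(-11, 7)*p = (√(-3 - 11) - 1*7)*(-1007497) = (√(-14) - 7)*(-1007497) = (I*√14 - 7)*(-1007497) = (-7 + I*√14)*(-1007497) = 7052479 - 1007497*I*√14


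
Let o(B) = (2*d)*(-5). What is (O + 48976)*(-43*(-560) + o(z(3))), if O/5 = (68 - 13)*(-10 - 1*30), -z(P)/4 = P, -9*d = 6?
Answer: 2744145760/3 ≈ 9.1472e+8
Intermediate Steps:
d = -2/3 (d = -1/9*6 = -2/3 ≈ -0.66667)
z(P) = -4*P
o(B) = 20/3 (o(B) = (2*(-2/3))*(-5) = -4/3*(-5) = 20/3)
O = -11000 (O = 5*((68 - 13)*(-10 - 1*30)) = 5*(55*(-10 - 30)) = 5*(55*(-40)) = 5*(-2200) = -11000)
(O + 48976)*(-43*(-560) + o(z(3))) = (-11000 + 48976)*(-43*(-560) + 20/3) = 37976*(24080 + 20/3) = 37976*(72260/3) = 2744145760/3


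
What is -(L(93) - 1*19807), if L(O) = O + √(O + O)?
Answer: 19714 - √186 ≈ 19700.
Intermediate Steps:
L(O) = O + √2*√O (L(O) = O + √(2*O) = O + √2*√O)
-(L(93) - 1*19807) = -((93 + √2*√93) - 1*19807) = -((93 + √186) - 19807) = -(-19714 + √186) = 19714 - √186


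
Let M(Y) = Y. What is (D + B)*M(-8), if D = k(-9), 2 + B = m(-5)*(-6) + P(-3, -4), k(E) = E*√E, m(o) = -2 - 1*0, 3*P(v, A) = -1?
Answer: -232/3 + 216*I ≈ -77.333 + 216.0*I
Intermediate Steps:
P(v, A) = -⅓ (P(v, A) = (⅓)*(-1) = -⅓)
m(o) = -2 (m(o) = -2 + 0 = -2)
k(E) = E^(3/2)
B = 29/3 (B = -2 + (-2*(-6) - ⅓) = -2 + (12 - ⅓) = -2 + 35/3 = 29/3 ≈ 9.6667)
D = -27*I (D = (-9)^(3/2) = -27*I ≈ -27.0*I)
(D + B)*M(-8) = (-27*I + 29/3)*(-8) = (29/3 - 27*I)*(-8) = -232/3 + 216*I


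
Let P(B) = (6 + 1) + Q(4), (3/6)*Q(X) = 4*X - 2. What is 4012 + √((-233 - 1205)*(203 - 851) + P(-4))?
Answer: 4012 + √931859 ≈ 4977.3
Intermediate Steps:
Q(X) = -4 + 8*X (Q(X) = 2*(4*X - 2) = 2*(-2 + 4*X) = -4 + 8*X)
P(B) = 35 (P(B) = (6 + 1) + (-4 + 8*4) = 7 + (-4 + 32) = 7 + 28 = 35)
4012 + √((-233 - 1205)*(203 - 851) + P(-4)) = 4012 + √((-233 - 1205)*(203 - 851) + 35) = 4012 + √(-1438*(-648) + 35) = 4012 + √(931824 + 35) = 4012 + √931859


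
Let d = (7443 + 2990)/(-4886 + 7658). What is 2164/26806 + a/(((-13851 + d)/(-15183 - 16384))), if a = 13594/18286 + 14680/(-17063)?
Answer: -14915183840171767606/80260610195897304953 ≈ -0.18583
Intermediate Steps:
a = -18242029/156007009 (a = 13594*(1/18286) + 14680*(-1/17063) = 6797/9143 - 14680/17063 = -18242029/156007009 ≈ -0.11693)
d = 10433/2772 ≈ 3.7637
2164/26806 + a/(((-13851 + d)/(-15183 - 16384))) = 2164/26806 - 18242029*(-15183 - 16384)/(-13851 + 10433/2772)/156007009 = 2164*(1/26806) - 18242029/(156007009*((-38384539/2772/(-31567)))) = 1082/13403 - 18242029/(156007009*((-38384539/2772*(-1/31567)))) = 1082/13403 - 18242029/(156007009*38384539/87503724) = 1082/13403 - 18242029/156007009*87503724/38384539 = 1082/13403 - 1596245470815996/5988257121233851 = -14915183840171767606/80260610195897304953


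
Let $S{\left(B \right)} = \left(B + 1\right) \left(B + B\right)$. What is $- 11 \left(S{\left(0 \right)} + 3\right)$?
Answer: $-33$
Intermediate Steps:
$S{\left(B \right)} = 2 B \left(1 + B\right)$ ($S{\left(B \right)} = \left(1 + B\right) 2 B = 2 B \left(1 + B\right)$)
$- 11 \left(S{\left(0 \right)} + 3\right) = - 11 \left(2 \cdot 0 \left(1 + 0\right) + 3\right) = - 11 \left(2 \cdot 0 \cdot 1 + 3\right) = - 11 \left(0 + 3\right) = \left(-11\right) 3 = -33$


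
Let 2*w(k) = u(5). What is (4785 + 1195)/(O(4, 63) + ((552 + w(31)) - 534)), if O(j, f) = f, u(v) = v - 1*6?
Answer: 520/7 ≈ 74.286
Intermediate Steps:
u(v) = -6 + v (u(v) = v - 6 = -6 + v)
w(k) = -½ (w(k) = (-6 + 5)/2 = (½)*(-1) = -½)
(4785 + 1195)/(O(4, 63) + ((552 + w(31)) - 534)) = (4785 + 1195)/(63 + ((552 - ½) - 534)) = 5980/(63 + (1103/2 - 534)) = 5980/(63 + 35/2) = 5980/(161/2) = 5980*(2/161) = 520/7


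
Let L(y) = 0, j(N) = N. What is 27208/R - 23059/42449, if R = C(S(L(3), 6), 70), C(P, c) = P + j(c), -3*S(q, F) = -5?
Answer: 3459899491/9126535 ≈ 379.10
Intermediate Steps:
S(q, F) = 5/3 (S(q, F) = -⅓*(-5) = 5/3)
C(P, c) = P + c
R = 215/3 (R = 5/3 + 70 = 215/3 ≈ 71.667)
27208/R - 23059/42449 = 27208/(215/3) - 23059/42449 = 27208*(3/215) - 23059*1/42449 = 81624/215 - 23059/42449 = 3459899491/9126535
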